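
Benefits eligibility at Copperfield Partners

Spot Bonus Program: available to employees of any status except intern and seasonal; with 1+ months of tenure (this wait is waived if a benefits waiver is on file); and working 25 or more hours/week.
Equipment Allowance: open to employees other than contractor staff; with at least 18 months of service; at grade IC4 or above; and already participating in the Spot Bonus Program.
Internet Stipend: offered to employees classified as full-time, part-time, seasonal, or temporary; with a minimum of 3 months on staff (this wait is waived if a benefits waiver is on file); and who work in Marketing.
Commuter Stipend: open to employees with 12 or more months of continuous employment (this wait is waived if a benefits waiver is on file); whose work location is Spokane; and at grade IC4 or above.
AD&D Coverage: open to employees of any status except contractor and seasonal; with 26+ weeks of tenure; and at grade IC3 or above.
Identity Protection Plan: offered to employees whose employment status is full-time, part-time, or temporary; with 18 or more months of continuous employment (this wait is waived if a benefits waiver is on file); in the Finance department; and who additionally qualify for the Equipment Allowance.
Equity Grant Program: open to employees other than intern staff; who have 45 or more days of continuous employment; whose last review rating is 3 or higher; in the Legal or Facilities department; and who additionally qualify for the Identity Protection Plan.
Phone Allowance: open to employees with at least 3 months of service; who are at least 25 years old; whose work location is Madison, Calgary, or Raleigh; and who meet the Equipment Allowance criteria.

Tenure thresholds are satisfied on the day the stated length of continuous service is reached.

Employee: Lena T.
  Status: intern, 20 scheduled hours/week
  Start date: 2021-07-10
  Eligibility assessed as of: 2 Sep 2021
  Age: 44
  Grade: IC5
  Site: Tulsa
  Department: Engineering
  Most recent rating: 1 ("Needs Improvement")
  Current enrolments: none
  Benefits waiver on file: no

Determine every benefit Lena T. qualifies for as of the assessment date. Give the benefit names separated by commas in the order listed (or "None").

Service from 2021-07-10 to 2 Sep 2021: 54 days.
Spot Bonus Program — status intern ✗ (excluded) → not eligible.
Equipment Allowance — status intern ✓ (not excluded); service 54 days < 18 months (≈540 days) ✗ → not eligible.
Internet Stipend — status intern ✗ (requires full-time, part-time, seasonal, or temporary) → not eligible.
Commuter Stipend — no waiver, service 54 days < 12 months (≈360 days) ✗ → not eligible.
AD&D Coverage — status intern ✓ (not excluded); service 54 days < 26 weeks (≈182 days) ✗ → not eligible.
Identity Protection Plan — status intern ✗ (requires full-time, part-time, or temporary) → not eligible.
Equity Grant Program — status intern ✗ (excluded) → not eligible.
Phone Allowance — service 54 days < 3 months (≈90 days) ✗ → not eligible.

None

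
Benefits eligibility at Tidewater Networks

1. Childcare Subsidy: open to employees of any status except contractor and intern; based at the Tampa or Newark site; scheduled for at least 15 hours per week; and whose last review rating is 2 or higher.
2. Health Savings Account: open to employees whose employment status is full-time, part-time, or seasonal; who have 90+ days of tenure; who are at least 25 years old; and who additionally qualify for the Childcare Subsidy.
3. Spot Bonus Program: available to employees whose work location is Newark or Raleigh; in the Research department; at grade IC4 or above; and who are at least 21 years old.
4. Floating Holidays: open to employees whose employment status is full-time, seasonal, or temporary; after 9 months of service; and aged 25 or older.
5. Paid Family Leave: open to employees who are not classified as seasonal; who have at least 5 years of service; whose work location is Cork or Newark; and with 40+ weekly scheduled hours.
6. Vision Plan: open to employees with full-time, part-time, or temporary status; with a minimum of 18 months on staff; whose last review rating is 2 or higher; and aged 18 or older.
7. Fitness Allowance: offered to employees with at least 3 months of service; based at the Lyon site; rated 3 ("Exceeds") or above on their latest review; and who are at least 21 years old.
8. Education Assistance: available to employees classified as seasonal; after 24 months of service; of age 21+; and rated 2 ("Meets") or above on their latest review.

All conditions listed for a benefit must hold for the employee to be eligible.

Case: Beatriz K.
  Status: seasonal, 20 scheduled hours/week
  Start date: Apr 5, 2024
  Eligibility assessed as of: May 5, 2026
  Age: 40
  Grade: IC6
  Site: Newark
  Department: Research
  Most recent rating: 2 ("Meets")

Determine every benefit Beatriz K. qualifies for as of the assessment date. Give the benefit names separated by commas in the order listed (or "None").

Childcare Subsidy, Health Savings Account, Spot Bonus Program, Floating Holidays, Education Assistance

Service from Apr 5, 2024 to May 5, 2026: 760 days.
Childcare Subsidy — status seasonal ✓ (not excluded); site Newark ✓; 20 hrs/wk ≥ 15 ✓; rating 2 ≥ 2 ✓ → eligible.
Health Savings Account — status seasonal ✓; service 760 days ≥ 90 days ✓; age 40 ≥ 25 ✓; eligible for Childcare Subsidy ✓ → eligible.
Spot Bonus Program — site Newark ✓; dept Research ✓; grade IC6 ≥ IC4 ✓; age 40 ≥ 21 ✓ → eligible.
Floating Holidays — status seasonal ✓; service 760 days ≥ 9 months (≈270 days) ✓; age 40 ≥ 25 ✓ → eligible.
Paid Family Leave — status seasonal ✗ (excluded) → not eligible.
Vision Plan — status seasonal ✗ (requires full-time, part-time, or temporary) → not eligible.
Fitness Allowance — service 760 days ≥ 3 months (≈90 days) ✓; site Newark ✗ (not Lyon) → not eligible.
Education Assistance — status seasonal ✓; service 760 days ≥ 24 months (≈720 days) ✓; age 40 ≥ 21 ✓; rating 2 ≥ 2 ✓ → eligible.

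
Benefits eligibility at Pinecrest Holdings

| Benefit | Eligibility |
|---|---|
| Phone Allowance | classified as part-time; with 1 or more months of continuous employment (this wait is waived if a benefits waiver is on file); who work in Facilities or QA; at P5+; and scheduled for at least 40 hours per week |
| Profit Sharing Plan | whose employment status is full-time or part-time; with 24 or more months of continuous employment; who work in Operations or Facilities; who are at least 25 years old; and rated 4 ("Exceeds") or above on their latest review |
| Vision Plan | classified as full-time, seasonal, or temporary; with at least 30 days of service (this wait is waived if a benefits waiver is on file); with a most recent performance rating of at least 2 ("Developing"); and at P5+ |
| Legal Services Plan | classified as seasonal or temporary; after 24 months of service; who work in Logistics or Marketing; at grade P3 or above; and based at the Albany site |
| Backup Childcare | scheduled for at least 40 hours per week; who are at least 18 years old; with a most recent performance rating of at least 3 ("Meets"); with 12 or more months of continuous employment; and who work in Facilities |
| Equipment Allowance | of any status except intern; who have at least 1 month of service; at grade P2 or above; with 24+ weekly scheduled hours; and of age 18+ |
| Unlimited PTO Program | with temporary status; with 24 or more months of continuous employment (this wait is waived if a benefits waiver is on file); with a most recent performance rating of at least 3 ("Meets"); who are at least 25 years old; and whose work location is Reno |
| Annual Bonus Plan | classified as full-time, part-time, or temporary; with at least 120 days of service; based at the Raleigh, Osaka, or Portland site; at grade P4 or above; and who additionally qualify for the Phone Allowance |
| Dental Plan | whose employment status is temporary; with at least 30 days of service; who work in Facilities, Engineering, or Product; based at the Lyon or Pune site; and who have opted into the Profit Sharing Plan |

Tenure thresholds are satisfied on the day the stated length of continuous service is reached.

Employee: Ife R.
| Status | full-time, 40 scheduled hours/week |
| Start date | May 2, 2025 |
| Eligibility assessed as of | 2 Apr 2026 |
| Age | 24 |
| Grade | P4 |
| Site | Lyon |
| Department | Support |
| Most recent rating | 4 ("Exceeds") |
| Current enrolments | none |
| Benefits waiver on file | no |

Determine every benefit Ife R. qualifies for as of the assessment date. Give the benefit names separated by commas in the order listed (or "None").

Service from May 2, 2025 to 2 Apr 2026: 335 days.
Phone Allowance — status full-time ✗ (requires part-time) → not eligible.
Profit Sharing Plan — status full-time ✓; service 335 days < 24 months (≈720 days) ✗ → not eligible.
Vision Plan — status full-time ✓; no waiver, service 335 days ≥ 30 days ✓; rating 4 ≥ 2 ✓; grade P4 < P5 ✗ → not eligible.
Legal Services Plan — status full-time ✗ (requires seasonal or temporary) → not eligible.
Backup Childcare — 40 hrs/wk ≥ 40 ✓; age 24 ≥ 18 ✓; rating 4 ≥ 3 ✓; service 335 days < 12 months (≈360 days) ✗ → not eligible.
Equipment Allowance — status full-time ✓ (not excluded); service 335 days ≥ 1 month (≈30 days) ✓; grade P4 ≥ P2 ✓; 40 hrs/wk ≥ 24 ✓; age 24 ≥ 18 ✓ → eligible.
Unlimited PTO Program — status full-time ✗ (requires temporary) → not eligible.
Annual Bonus Plan — status full-time ✓; service 335 days ≥ 120 days ✓; site Lyon ✗ (not Raleigh, Osaka, or Portland) → not eligible.
Dental Plan — status full-time ✗ (requires temporary) → not eligible.

Equipment Allowance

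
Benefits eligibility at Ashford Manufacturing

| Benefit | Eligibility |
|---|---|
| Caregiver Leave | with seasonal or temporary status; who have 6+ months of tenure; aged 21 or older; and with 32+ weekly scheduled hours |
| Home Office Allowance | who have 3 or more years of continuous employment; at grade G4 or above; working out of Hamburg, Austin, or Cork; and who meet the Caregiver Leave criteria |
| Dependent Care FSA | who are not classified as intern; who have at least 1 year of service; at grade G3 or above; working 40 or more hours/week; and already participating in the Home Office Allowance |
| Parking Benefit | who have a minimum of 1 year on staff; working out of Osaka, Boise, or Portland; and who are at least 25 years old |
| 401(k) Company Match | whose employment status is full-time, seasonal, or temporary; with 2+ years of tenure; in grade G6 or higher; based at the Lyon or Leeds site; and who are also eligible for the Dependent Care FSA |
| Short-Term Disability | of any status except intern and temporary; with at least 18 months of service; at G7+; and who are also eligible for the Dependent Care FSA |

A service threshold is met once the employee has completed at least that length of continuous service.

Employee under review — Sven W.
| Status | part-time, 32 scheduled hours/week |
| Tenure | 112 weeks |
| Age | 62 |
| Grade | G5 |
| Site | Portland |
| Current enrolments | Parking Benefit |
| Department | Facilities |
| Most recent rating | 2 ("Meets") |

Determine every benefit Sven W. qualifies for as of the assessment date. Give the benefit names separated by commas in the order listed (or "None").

Parking Benefit

Caregiver Leave — status part-time ✗ (requires seasonal or temporary) → not eligible.
Home Office Allowance — service 112 weeks < 3 years (≈1095 days) ✗ → not eligible.
Dependent Care FSA — status part-time ✓ (not excluded); service 112 weeks ≥ 1 year (≈365 days) ✓; grade G5 ≥ G3 ✓; 32 hrs/wk < 40 ✗ → not eligible.
Parking Benefit — service 112 weeks ≥ 1 year (≈365 days) ✓; site Portland ✓; age 62 ≥ 25 ✓ → eligible.
401(k) Company Match — status part-time ✗ (requires full-time, seasonal, or temporary) → not eligible.
Short-Term Disability — status part-time ✓ (not excluded); service 112 weeks ≥ 18 months (≈540 days) ✓; grade G5 < G7 ✗ → not eligible.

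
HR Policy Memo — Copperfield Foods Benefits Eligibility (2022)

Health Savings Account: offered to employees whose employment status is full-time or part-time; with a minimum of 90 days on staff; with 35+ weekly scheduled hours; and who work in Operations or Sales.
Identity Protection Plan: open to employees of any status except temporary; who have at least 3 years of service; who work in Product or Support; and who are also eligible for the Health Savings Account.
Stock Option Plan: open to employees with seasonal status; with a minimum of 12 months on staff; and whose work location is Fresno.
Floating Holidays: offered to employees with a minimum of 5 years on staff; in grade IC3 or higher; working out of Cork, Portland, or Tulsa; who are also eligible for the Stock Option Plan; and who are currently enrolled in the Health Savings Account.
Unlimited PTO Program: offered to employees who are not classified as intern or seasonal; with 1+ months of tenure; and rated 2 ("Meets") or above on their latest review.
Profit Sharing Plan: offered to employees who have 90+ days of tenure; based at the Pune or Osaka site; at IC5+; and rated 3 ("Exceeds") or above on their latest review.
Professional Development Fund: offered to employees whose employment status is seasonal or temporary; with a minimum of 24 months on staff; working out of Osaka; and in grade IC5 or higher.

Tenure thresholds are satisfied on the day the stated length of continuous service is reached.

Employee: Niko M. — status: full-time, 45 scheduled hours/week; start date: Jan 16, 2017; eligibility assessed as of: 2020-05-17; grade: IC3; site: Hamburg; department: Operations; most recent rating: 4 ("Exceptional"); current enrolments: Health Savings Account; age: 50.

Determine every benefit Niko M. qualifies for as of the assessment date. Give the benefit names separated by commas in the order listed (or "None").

Service from Jan 16, 2017 to 2020-05-17: 1217 days.
Health Savings Account — status full-time ✓; service 1217 days ≥ 90 days ✓; 45 hrs/wk ≥ 35 ✓; dept Operations ✓ → eligible.
Identity Protection Plan — status full-time ✓ (not excluded); service 1217 days ≥ 3 years (≈1095 days) ✓; dept Operations ✗ → not eligible.
Stock Option Plan — status full-time ✗ (requires seasonal) → not eligible.
Floating Holidays — service 1217 days < 5 years (≈1825 days) ✗ → not eligible.
Unlimited PTO Program — status full-time ✓ (not excluded); service 1217 days ≥ 1 month (≈30 days) ✓; rating 4 ≥ 2 ✓ → eligible.
Profit Sharing Plan — service 1217 days ≥ 90 days ✓; site Hamburg ✗ (not Pune or Osaka) → not eligible.
Professional Development Fund — status full-time ✗ (requires seasonal or temporary) → not eligible.

Health Savings Account, Unlimited PTO Program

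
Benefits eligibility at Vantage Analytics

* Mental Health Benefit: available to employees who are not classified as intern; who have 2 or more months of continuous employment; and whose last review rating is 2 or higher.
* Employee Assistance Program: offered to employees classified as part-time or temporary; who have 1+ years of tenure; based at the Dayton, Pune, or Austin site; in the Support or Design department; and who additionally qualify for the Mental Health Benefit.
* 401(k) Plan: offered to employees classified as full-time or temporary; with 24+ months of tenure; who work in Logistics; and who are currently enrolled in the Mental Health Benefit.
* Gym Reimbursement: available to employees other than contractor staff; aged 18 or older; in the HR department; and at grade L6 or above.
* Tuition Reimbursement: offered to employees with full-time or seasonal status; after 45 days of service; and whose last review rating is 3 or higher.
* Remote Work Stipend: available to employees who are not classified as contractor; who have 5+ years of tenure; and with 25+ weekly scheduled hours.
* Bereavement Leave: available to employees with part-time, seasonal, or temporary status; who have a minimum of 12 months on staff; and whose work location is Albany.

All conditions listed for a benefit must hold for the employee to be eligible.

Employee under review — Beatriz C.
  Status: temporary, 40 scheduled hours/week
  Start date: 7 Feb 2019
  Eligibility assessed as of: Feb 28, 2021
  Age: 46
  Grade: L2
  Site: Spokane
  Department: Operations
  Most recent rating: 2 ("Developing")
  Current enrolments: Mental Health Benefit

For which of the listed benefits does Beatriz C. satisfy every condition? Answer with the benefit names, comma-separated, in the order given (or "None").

Service from 7 Feb 2019 to Feb 28, 2021: 752 days.
Mental Health Benefit — status temporary ✓ (not excluded); service 752 days ≥ 2 months (≈60 days) ✓; rating 2 ≥ 2 ✓ → eligible.
Employee Assistance Program — status temporary ✓; service 752 days ≥ 1 year (≈365 days) ✓; site Spokane ✗ (not Dayton, Pune, or Austin) → not eligible.
401(k) Plan — status temporary ✓; service 752 days ≥ 24 months (≈720 days) ✓; dept Operations ✗ → not eligible.
Gym Reimbursement — status temporary ✓ (not excluded); age 46 ≥ 18 ✓; dept Operations ✗ → not eligible.
Tuition Reimbursement — status temporary ✗ (requires full-time or seasonal) → not eligible.
Remote Work Stipend — status temporary ✓ (not excluded); service 752 days < 5 years (≈1825 days) ✗ → not eligible.
Bereavement Leave — status temporary ✓; service 752 days ≥ 12 months (≈360 days) ✓; site Spokane ✗ (not Albany) → not eligible.

Mental Health Benefit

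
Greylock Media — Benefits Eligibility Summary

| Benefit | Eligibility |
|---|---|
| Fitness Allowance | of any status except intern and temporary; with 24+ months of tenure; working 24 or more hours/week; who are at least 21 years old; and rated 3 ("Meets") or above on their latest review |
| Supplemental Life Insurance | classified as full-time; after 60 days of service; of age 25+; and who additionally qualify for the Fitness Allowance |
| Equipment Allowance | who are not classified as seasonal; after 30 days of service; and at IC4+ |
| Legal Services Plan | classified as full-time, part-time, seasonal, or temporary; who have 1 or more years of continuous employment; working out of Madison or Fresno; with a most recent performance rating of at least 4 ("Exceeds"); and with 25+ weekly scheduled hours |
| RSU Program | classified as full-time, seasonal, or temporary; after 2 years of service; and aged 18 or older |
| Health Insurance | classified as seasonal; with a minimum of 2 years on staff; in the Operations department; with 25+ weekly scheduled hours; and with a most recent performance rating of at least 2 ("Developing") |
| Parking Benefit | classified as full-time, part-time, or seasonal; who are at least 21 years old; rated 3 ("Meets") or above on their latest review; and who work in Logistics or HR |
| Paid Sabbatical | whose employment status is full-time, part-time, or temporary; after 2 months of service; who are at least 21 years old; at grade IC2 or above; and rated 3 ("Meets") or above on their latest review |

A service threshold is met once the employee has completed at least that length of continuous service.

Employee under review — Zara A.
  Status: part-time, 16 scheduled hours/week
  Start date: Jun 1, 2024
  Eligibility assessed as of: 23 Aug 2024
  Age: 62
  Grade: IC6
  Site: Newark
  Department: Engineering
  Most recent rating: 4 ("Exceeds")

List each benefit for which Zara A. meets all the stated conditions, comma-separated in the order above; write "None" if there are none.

Equipment Allowance, Paid Sabbatical

Service from Jun 1, 2024 to 23 Aug 2024: 83 days.
Fitness Allowance — status part-time ✓ (not excluded); service 83 days < 24 months (≈720 days) ✗ → not eligible.
Supplemental Life Insurance — status part-time ✗ (requires full-time) → not eligible.
Equipment Allowance — status part-time ✓ (not excluded); service 83 days ≥ 30 days ✓; grade IC6 ≥ IC4 ✓ → eligible.
Legal Services Plan — status part-time ✓; service 83 days < 1 year (≈365 days) ✗ → not eligible.
RSU Program — status part-time ✗ (requires full-time, seasonal, or temporary) → not eligible.
Health Insurance — status part-time ✗ (requires seasonal) → not eligible.
Parking Benefit — status part-time ✓; age 62 ≥ 21 ✓; rating 4 ≥ 3 ✓; dept Engineering ✗ → not eligible.
Paid Sabbatical — status part-time ✓; service 83 days ≥ 2 months (≈60 days) ✓; age 62 ≥ 21 ✓; grade IC6 ≥ IC2 ✓; rating 4 ≥ 3 ✓ → eligible.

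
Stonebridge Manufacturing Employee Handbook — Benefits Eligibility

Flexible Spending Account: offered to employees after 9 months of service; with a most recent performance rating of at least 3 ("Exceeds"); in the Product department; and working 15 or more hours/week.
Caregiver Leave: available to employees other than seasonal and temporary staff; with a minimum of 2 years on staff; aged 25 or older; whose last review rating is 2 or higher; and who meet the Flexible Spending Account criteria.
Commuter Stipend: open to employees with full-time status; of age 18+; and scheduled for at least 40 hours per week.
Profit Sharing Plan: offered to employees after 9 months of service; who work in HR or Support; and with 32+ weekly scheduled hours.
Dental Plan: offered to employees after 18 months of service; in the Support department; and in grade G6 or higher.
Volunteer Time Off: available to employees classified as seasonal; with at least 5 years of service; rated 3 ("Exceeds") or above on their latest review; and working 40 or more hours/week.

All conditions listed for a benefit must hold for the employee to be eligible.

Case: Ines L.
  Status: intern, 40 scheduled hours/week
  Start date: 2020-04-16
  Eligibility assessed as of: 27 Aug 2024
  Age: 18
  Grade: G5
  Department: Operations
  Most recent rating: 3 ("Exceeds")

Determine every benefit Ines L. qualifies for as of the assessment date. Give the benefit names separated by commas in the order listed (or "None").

Service from 2020-04-16 to 27 Aug 2024: 1594 days.
Flexible Spending Account — service 1594 days ≥ 9 months (≈270 days) ✓; rating 3 ≥ 3 ✓; dept Operations ✗ → not eligible.
Caregiver Leave — status intern ✓ (not excluded); service 1594 days ≥ 2 years (≈730 days) ✓; age 18 < 25 ✗ → not eligible.
Commuter Stipend — status intern ✗ (requires full-time) → not eligible.
Profit Sharing Plan — service 1594 days ≥ 9 months (≈270 days) ✓; dept Operations ✗ → not eligible.
Dental Plan — service 1594 days ≥ 18 months (≈540 days) ✓; dept Operations ✗ → not eligible.
Volunteer Time Off — status intern ✗ (requires seasonal) → not eligible.

None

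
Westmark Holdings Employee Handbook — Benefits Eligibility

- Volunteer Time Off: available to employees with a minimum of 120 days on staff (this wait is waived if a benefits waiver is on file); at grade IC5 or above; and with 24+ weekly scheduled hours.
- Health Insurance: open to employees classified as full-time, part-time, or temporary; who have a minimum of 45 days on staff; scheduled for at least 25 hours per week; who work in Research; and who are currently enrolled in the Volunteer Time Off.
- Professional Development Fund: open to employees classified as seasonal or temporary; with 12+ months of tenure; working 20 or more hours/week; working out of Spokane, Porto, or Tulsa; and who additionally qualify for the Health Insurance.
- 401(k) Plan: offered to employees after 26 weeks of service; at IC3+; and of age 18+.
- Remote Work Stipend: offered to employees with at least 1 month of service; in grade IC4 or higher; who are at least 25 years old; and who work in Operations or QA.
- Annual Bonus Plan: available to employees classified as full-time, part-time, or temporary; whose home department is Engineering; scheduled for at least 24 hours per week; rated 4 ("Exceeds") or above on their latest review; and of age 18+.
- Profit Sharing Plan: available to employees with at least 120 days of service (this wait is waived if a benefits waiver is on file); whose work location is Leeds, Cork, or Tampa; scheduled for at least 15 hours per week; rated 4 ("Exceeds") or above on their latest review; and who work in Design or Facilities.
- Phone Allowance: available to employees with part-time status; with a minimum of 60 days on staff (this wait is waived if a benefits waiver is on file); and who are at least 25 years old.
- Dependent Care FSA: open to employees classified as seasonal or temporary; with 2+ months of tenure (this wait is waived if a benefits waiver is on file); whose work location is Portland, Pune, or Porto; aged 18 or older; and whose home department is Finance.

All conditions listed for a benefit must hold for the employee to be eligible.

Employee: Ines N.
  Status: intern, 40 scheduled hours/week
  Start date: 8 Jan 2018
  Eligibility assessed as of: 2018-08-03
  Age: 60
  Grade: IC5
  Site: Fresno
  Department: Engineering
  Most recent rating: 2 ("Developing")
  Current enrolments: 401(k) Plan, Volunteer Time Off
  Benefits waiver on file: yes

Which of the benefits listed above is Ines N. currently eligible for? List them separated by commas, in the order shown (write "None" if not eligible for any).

Service from 8 Jan 2018 to 2018-08-03: 207 days.
Volunteer Time Off — benefits waiver on file ✓; grade IC5 ≥ IC5 ✓; 40 hrs/wk ≥ 24 ✓ → eligible.
Health Insurance — status intern ✗ (requires full-time, part-time, or temporary) → not eligible.
Professional Development Fund — status intern ✗ (requires seasonal or temporary) → not eligible.
401(k) Plan — service 207 days ≥ 26 weeks (≈182 days) ✓; grade IC5 ≥ IC3 ✓; age 60 ≥ 18 ✓ → eligible.
Remote Work Stipend — service 207 days ≥ 1 month (≈30 days) ✓; grade IC5 ≥ IC4 ✓; age 60 ≥ 25 ✓; dept Engineering ✗ → not eligible.
Annual Bonus Plan — status intern ✗ (requires full-time, part-time, or temporary) → not eligible.
Profit Sharing Plan — benefits waiver on file ✓; site Fresno ✗ (not Leeds, Cork, or Tampa) → not eligible.
Phone Allowance — status intern ✗ (requires part-time) → not eligible.
Dependent Care FSA — status intern ✗ (requires seasonal or temporary) → not eligible.

Volunteer Time Off, 401(k) Plan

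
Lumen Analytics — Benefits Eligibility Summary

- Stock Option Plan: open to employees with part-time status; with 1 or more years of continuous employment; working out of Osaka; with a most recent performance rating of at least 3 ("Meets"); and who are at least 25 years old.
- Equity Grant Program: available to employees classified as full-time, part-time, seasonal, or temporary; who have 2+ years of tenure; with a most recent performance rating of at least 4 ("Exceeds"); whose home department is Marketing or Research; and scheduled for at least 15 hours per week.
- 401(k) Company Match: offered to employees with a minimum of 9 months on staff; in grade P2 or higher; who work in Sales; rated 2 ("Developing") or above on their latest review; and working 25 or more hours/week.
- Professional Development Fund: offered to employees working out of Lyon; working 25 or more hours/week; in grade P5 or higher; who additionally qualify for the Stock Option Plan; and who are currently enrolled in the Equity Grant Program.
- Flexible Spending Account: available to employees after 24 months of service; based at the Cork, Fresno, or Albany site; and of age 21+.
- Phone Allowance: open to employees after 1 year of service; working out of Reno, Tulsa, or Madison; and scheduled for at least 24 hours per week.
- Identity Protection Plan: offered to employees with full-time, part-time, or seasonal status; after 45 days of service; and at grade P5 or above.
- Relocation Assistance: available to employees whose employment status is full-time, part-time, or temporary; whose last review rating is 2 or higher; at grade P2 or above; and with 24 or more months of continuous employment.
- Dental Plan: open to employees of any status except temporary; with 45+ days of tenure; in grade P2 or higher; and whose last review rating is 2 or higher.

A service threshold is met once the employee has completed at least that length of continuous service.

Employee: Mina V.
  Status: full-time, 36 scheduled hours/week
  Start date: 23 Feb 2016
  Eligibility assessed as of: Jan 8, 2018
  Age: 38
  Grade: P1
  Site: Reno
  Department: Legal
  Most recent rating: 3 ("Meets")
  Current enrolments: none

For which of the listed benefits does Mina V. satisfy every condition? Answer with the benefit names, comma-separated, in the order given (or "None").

Phone Allowance

Service from 23 Feb 2016 to Jan 8, 2018: 685 days.
Stock Option Plan — status full-time ✗ (requires part-time) → not eligible.
Equity Grant Program — status full-time ✓; service 685 days < 2 years (≈730 days) ✗ → not eligible.
401(k) Company Match — service 685 days ≥ 9 months (≈270 days) ✓; grade P1 < P2 ✗ → not eligible.
Professional Development Fund — site Reno ✗ (not Lyon) → not eligible.
Flexible Spending Account — service 685 days < 24 months (≈720 days) ✗ → not eligible.
Phone Allowance — service 685 days ≥ 1 year (≈365 days) ✓; site Reno ✓; 36 hrs/wk ≥ 24 ✓ → eligible.
Identity Protection Plan — status full-time ✓; service 685 days ≥ 45 days ✓; grade P1 < P5 ✗ → not eligible.
Relocation Assistance — status full-time ✓; rating 3 ≥ 2 ✓; grade P1 < P2 ✗ → not eligible.
Dental Plan — status full-time ✓ (not excluded); service 685 days ≥ 45 days ✓; grade P1 < P2 ✗ → not eligible.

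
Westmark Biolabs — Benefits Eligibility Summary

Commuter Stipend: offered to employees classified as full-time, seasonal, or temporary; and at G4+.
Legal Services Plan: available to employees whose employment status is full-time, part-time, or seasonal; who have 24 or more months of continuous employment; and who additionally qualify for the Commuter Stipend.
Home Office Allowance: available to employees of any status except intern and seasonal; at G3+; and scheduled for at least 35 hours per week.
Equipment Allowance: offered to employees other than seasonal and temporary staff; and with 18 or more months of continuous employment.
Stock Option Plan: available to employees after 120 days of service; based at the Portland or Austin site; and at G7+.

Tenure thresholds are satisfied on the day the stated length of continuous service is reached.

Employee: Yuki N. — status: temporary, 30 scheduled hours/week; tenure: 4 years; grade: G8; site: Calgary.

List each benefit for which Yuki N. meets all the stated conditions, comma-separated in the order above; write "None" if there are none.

Commuter Stipend

Commuter Stipend — status temporary ✓; grade G8 ≥ G4 ✓ → eligible.
Legal Services Plan — status temporary ✗ (requires full-time, part-time, or seasonal) → not eligible.
Home Office Allowance — status temporary ✓ (not excluded); grade G8 ≥ G3 ✓; 30 hrs/wk < 35 ✗ → not eligible.
Equipment Allowance — status temporary ✗ (excluded) → not eligible.
Stock Option Plan — service 4 years ≥ 120 days ✓; site Calgary ✗ (not Portland or Austin) → not eligible.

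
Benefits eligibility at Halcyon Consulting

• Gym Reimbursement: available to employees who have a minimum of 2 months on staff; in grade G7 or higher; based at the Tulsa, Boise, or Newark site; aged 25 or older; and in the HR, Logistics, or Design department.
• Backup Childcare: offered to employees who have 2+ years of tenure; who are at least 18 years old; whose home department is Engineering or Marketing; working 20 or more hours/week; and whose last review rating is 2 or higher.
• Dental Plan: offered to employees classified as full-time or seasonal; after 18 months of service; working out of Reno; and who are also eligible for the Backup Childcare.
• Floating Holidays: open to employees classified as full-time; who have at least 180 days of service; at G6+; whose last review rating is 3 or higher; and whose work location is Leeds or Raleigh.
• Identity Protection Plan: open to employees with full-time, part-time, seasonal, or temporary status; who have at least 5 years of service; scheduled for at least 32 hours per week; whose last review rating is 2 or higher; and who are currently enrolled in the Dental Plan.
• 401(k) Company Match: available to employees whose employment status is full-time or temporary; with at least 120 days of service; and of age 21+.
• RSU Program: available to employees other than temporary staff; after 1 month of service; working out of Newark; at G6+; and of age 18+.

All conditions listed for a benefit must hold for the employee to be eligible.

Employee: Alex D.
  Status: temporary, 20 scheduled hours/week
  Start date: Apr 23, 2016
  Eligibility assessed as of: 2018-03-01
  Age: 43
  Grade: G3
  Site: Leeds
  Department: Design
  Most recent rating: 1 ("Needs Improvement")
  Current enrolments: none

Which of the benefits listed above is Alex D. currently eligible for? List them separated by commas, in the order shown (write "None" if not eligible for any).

Service from Apr 23, 2016 to 2018-03-01: 677 days.
Gym Reimbursement — service 677 days ≥ 2 months (≈60 days) ✓; grade G3 < G7 ✗ → not eligible.
Backup Childcare — service 677 days < 2 years (≈730 days) ✗ → not eligible.
Dental Plan — status temporary ✗ (requires full-time or seasonal) → not eligible.
Floating Holidays — status temporary ✗ (requires full-time) → not eligible.
Identity Protection Plan — status temporary ✓; service 677 days < 5 years (≈1825 days) ✗ → not eligible.
401(k) Company Match — status temporary ✓; service 677 days ≥ 120 days ✓; age 43 ≥ 21 ✓ → eligible.
RSU Program — status temporary ✗ (excluded) → not eligible.

401(k) Company Match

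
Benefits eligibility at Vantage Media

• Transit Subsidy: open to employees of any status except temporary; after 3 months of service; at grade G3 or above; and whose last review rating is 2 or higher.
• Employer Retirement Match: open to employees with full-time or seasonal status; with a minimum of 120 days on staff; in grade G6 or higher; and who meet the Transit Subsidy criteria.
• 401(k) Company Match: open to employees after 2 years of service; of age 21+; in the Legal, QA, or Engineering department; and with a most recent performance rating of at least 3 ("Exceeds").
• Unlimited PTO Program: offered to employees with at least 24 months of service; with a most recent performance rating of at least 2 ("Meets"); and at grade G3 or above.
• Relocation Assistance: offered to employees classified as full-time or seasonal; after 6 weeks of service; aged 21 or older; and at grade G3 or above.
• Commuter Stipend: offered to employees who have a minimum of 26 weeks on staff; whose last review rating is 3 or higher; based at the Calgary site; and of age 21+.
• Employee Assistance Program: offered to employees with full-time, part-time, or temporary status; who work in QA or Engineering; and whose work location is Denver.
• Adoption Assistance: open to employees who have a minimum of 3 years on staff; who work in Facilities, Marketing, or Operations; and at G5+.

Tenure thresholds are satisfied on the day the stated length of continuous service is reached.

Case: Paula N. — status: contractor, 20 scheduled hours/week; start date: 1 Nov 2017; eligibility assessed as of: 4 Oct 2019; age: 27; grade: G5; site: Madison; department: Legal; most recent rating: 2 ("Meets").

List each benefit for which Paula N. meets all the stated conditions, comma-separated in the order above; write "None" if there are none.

Service from 1 Nov 2017 to 4 Oct 2019: 702 days.
Transit Subsidy — status contractor ✓ (not excluded); service 702 days ≥ 3 months (≈90 days) ✓; grade G5 ≥ G3 ✓; rating 2 ≥ 2 ✓ → eligible.
Employer Retirement Match — status contractor ✗ (requires full-time or seasonal) → not eligible.
401(k) Company Match — service 702 days < 2 years (≈730 days) ✗ → not eligible.
Unlimited PTO Program — service 702 days < 24 months (≈720 days) ✗ → not eligible.
Relocation Assistance — status contractor ✗ (requires full-time or seasonal) → not eligible.
Commuter Stipend — service 702 days ≥ 26 weeks (≈182 days) ✓; rating 2 < 3 ✗ → not eligible.
Employee Assistance Program — status contractor ✗ (requires full-time, part-time, or temporary) → not eligible.
Adoption Assistance — service 702 days < 3 years (≈1095 days) ✗ → not eligible.

Transit Subsidy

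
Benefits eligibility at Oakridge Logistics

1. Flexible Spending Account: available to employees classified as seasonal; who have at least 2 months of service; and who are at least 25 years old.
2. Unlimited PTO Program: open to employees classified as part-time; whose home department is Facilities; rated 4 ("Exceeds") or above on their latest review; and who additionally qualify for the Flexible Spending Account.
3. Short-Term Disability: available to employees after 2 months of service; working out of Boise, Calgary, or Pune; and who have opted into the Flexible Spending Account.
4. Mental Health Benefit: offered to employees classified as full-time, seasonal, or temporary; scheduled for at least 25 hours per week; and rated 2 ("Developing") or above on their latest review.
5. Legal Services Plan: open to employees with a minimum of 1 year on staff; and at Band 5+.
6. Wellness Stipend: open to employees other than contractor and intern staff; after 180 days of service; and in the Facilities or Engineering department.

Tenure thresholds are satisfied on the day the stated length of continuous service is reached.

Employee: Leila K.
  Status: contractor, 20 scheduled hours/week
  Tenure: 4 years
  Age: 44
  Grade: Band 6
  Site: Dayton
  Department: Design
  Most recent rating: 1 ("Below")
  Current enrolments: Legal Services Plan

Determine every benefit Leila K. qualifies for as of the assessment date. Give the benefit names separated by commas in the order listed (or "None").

Flexible Spending Account — status contractor ✗ (requires seasonal) → not eligible.
Unlimited PTO Program — status contractor ✗ (requires part-time) → not eligible.
Short-Term Disability — service 4 years ≥ 2 months (≈60 days) ✓; site Dayton ✗ (not Boise, Calgary, or Pune) → not eligible.
Mental Health Benefit — status contractor ✗ (requires full-time, seasonal, or temporary) → not eligible.
Legal Services Plan — service 4 years ≥ 1 year ✓; grade Band 6 ≥ Band 5 ✓ → eligible.
Wellness Stipend — status contractor ✗ (excluded) → not eligible.

Legal Services Plan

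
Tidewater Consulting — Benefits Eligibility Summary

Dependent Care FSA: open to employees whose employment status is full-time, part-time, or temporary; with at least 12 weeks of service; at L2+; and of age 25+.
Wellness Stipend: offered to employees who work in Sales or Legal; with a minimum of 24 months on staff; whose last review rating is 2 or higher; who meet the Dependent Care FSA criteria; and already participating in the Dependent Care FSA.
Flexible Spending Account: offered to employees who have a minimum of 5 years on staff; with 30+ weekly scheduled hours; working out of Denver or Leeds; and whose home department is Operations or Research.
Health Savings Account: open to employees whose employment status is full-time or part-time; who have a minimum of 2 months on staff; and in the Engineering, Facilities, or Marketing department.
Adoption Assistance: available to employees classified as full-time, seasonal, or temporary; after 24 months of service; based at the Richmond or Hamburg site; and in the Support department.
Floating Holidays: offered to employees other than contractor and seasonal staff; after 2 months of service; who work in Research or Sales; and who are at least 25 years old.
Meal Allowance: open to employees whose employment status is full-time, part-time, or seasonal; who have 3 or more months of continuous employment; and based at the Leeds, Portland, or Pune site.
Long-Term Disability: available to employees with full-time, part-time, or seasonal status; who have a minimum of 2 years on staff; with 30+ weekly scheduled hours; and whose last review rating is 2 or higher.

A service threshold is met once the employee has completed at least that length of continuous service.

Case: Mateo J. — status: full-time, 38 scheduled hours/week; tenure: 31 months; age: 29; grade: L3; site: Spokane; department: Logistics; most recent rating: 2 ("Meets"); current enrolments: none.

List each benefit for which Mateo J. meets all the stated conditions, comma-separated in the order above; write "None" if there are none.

Dependent Care FSA — status full-time ✓; service 31 months ≥ 12 weeks (≈84 days) ✓; grade L3 ≥ L2 ✓; age 29 ≥ 25 ✓ → eligible.
Wellness Stipend — dept Logistics ✗ → not eligible.
Flexible Spending Account — service 31 months < 5 years (≈1825 days) ✗ → not eligible.
Health Savings Account — status full-time ✓; service 31 months ≥ 2 months ✓; dept Logistics ✗ → not eligible.
Adoption Assistance — status full-time ✓; service 31 months ≥ 24 months ✓; site Spokane ✗ (not Richmond or Hamburg) → not eligible.
Floating Holidays — status full-time ✓ (not excluded); service 31 months ≥ 2 months ✓; dept Logistics ✗ → not eligible.
Meal Allowance — status full-time ✓; service 31 months ≥ 3 months ✓; site Spokane ✗ (not Leeds, Portland, or Pune) → not eligible.
Long-Term Disability — status full-time ✓; service 31 months ≥ 2 years (≈730 days) ✓; 38 hrs/wk ≥ 30 ✓; rating 2 ≥ 2 ✓ → eligible.

Dependent Care FSA, Long-Term Disability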